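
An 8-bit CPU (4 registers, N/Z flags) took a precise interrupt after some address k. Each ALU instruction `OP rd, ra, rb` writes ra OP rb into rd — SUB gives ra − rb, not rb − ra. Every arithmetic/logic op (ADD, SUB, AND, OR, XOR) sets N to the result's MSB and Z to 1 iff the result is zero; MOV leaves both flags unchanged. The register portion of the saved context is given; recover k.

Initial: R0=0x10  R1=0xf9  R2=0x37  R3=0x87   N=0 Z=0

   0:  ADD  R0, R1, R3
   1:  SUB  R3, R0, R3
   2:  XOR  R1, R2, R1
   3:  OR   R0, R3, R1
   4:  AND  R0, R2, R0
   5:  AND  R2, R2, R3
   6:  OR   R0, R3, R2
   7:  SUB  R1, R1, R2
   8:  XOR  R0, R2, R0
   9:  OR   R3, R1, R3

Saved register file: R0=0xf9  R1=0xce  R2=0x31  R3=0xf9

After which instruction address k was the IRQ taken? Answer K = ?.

after  0: R0=0x80 R1=0xf9 R2=0x37 R3=0x87  N=1 Z=0
after  1: R0=0x80 R1=0xf9 R2=0x37 R3=0xf9  N=1 Z=0
after  2: R0=0x80 R1=0xce R2=0x37 R3=0xf9  N=1 Z=0
after  3: R0=0xff R1=0xce R2=0x37 R3=0xf9  N=1 Z=0
after  4: R0=0x37 R1=0xce R2=0x37 R3=0xf9  N=0 Z=0
after  5: R0=0x37 R1=0xce R2=0x31 R3=0xf9  N=0 Z=0
after  6: R0=0xf9 R1=0xce R2=0x31 R3=0xf9  N=1 Z=0
-- IRQ taken; context saved, return-PC = 7 --

K = 6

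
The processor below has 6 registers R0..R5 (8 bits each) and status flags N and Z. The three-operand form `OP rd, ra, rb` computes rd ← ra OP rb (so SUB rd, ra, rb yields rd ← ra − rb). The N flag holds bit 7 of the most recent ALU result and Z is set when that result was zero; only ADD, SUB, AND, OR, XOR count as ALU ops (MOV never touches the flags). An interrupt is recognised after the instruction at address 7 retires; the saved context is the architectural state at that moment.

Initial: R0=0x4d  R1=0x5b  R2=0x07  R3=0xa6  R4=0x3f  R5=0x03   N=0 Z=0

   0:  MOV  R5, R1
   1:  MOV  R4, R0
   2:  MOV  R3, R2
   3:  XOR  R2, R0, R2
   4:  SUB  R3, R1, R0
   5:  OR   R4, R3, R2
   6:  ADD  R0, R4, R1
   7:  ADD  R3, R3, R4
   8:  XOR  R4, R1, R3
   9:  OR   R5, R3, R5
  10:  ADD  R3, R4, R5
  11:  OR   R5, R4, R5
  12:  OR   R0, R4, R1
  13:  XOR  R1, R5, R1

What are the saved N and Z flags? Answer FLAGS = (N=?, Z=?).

FLAGS = (N=0, Z=0)

after  0: R0=0x4d R1=0x5b R2=0x07 R3=0xa6 R4=0x3f R5=0x5b  N=0 Z=0
after  1: R0=0x4d R1=0x5b R2=0x07 R3=0xa6 R4=0x4d R5=0x5b  N=0 Z=0
after  2: R0=0x4d R1=0x5b R2=0x07 R3=0x07 R4=0x4d R5=0x5b  N=0 Z=0
after  3: R0=0x4d R1=0x5b R2=0x4a R3=0x07 R4=0x4d R5=0x5b  N=0 Z=0
after  4: R0=0x4d R1=0x5b R2=0x4a R3=0x0e R4=0x4d R5=0x5b  N=0 Z=0
after  5: R0=0x4d R1=0x5b R2=0x4a R3=0x0e R4=0x4e R5=0x5b  N=0 Z=0
after  6: R0=0xa9 R1=0x5b R2=0x4a R3=0x0e R4=0x4e R5=0x5b  N=1 Z=0
after  7: R0=0xa9 R1=0x5b R2=0x4a R3=0x5c R4=0x4e R5=0x5b  N=0 Z=0
-- IRQ taken; context saved, return-PC = 8 --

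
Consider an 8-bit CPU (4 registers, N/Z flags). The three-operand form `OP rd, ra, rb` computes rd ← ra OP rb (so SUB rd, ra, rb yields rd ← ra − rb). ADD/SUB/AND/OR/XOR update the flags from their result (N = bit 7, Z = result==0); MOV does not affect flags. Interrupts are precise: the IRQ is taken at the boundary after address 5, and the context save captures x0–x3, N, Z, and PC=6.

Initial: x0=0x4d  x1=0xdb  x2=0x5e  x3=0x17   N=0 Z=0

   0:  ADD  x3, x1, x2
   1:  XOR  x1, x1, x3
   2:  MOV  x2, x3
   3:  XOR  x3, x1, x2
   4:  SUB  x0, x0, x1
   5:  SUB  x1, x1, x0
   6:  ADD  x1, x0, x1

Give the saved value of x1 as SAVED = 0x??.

SAVED = 0x77

after  0: x0=0x4d x1=0xdb x2=0x5e x3=0x39  N=0 Z=0
after  1: x0=0x4d x1=0xe2 x2=0x5e x3=0x39  N=1 Z=0
after  2: x0=0x4d x1=0xe2 x2=0x39 x3=0x39  N=1 Z=0
after  3: x0=0x4d x1=0xe2 x2=0x39 x3=0xdb  N=1 Z=0
after  4: x0=0x6b x1=0xe2 x2=0x39 x3=0xdb  N=0 Z=0
after  5: x0=0x6b x1=0x77 x2=0x39 x3=0xdb  N=0 Z=0
-- IRQ taken; context saved, return-PC = 6 --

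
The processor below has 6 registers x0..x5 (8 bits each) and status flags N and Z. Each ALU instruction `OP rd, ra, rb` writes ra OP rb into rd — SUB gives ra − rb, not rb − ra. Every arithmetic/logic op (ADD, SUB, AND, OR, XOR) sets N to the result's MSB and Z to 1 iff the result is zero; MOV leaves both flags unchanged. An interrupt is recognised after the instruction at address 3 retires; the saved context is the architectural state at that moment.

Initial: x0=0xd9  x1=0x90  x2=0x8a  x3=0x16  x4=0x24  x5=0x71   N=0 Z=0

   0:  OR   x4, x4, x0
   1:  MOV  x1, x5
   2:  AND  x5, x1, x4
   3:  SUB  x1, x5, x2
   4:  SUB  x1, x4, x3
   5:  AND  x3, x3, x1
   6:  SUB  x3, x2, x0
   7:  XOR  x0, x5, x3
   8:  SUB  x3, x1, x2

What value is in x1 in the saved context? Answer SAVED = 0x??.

after  0: x0=0xd9 x1=0x90 x2=0x8a x3=0x16 x4=0xfd x5=0x71  N=1 Z=0
after  1: x0=0xd9 x1=0x71 x2=0x8a x3=0x16 x4=0xfd x5=0x71  N=1 Z=0
after  2: x0=0xd9 x1=0x71 x2=0x8a x3=0x16 x4=0xfd x5=0x71  N=0 Z=0
after  3: x0=0xd9 x1=0xe7 x2=0x8a x3=0x16 x4=0xfd x5=0x71  N=1 Z=0
-- IRQ taken; context saved, return-PC = 4 --

SAVED = 0xe7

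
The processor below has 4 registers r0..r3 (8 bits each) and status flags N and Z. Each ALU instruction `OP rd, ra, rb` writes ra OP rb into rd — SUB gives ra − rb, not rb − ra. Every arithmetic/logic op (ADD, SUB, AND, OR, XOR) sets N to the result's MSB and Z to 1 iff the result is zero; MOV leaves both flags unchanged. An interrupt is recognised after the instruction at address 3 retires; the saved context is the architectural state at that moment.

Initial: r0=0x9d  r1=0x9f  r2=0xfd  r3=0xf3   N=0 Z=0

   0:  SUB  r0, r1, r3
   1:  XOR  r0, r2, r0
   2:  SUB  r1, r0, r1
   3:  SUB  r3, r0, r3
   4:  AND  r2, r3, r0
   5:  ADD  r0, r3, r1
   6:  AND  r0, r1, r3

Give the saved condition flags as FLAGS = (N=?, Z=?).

FLAGS = (N=0, Z=0)

after  0: r0=0xac r1=0x9f r2=0xfd r3=0xf3  N=1 Z=0
after  1: r0=0x51 r1=0x9f r2=0xfd r3=0xf3  N=0 Z=0
after  2: r0=0x51 r1=0xb2 r2=0xfd r3=0xf3  N=1 Z=0
after  3: r0=0x51 r1=0xb2 r2=0xfd r3=0x5e  N=0 Z=0
-- IRQ taken; context saved, return-PC = 4 --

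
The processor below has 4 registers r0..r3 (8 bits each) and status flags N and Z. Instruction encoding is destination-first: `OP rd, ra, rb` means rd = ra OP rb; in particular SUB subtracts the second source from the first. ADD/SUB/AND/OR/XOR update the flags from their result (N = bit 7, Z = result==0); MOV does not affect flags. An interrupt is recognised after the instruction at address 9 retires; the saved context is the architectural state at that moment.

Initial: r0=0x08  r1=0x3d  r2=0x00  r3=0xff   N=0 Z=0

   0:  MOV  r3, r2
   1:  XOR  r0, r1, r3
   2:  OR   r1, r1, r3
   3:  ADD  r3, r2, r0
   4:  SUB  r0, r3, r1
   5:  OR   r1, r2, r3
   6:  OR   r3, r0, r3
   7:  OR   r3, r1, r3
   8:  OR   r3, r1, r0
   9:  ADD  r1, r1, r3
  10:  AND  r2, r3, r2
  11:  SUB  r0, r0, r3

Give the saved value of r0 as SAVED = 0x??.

SAVED = 0x00

after  0: r0=0x08 r1=0x3d r2=0x00 r3=0x00  N=0 Z=0
after  1: r0=0x3d r1=0x3d r2=0x00 r3=0x00  N=0 Z=0
after  2: r0=0x3d r1=0x3d r2=0x00 r3=0x00  N=0 Z=0
after  3: r0=0x3d r1=0x3d r2=0x00 r3=0x3d  N=0 Z=0
after  4: r0=0x00 r1=0x3d r2=0x00 r3=0x3d  N=0 Z=1
after  5: r0=0x00 r1=0x3d r2=0x00 r3=0x3d  N=0 Z=0
after  6: r0=0x00 r1=0x3d r2=0x00 r3=0x3d  N=0 Z=0
after  7: r0=0x00 r1=0x3d r2=0x00 r3=0x3d  N=0 Z=0
after  8: r0=0x00 r1=0x3d r2=0x00 r3=0x3d  N=0 Z=0
after  9: r0=0x00 r1=0x7a r2=0x00 r3=0x3d  N=0 Z=0
-- IRQ taken; context saved, return-PC = 10 --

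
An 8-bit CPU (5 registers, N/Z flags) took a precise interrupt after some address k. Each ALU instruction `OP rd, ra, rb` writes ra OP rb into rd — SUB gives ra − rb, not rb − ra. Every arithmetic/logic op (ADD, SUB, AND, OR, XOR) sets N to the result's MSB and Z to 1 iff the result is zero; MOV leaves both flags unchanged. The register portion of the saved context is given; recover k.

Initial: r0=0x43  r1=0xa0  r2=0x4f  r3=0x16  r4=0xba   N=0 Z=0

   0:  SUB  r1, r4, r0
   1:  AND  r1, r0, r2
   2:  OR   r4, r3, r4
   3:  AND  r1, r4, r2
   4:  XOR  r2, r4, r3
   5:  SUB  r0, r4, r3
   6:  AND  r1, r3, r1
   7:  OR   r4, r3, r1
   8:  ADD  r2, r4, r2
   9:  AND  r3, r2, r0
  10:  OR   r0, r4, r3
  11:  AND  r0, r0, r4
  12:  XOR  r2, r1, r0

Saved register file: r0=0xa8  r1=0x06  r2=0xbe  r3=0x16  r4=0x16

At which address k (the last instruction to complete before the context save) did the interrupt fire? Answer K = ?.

K = 8

after  0: r0=0x43 r1=0x77 r2=0x4f r3=0x16 r4=0xba  N=0 Z=0
after  1: r0=0x43 r1=0x43 r2=0x4f r3=0x16 r4=0xba  N=0 Z=0
after  2: r0=0x43 r1=0x43 r2=0x4f r3=0x16 r4=0xbe  N=1 Z=0
after  3: r0=0x43 r1=0x0e r2=0x4f r3=0x16 r4=0xbe  N=0 Z=0
after  4: r0=0x43 r1=0x0e r2=0xa8 r3=0x16 r4=0xbe  N=1 Z=0
after  5: r0=0xa8 r1=0x0e r2=0xa8 r3=0x16 r4=0xbe  N=1 Z=0
after  6: r0=0xa8 r1=0x06 r2=0xa8 r3=0x16 r4=0xbe  N=0 Z=0
after  7: r0=0xa8 r1=0x06 r2=0xa8 r3=0x16 r4=0x16  N=0 Z=0
after  8: r0=0xa8 r1=0x06 r2=0xbe r3=0x16 r4=0x16  N=1 Z=0
-- IRQ taken; context saved, return-PC = 9 --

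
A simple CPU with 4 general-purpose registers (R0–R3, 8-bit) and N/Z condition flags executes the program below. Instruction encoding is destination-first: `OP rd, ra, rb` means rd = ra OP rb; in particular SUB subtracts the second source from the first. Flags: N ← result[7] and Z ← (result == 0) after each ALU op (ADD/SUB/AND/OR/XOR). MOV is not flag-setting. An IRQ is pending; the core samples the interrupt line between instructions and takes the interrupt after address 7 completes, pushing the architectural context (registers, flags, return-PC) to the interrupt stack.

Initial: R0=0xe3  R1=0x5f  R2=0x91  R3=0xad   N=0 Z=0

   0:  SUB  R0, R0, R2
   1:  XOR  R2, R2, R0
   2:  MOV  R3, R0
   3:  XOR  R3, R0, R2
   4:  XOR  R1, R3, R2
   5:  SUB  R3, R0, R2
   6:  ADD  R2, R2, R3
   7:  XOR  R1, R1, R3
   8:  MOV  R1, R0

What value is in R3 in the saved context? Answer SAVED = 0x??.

after  0: R0=0x52 R1=0x5f R2=0x91 R3=0xad  N=0 Z=0
after  1: R0=0x52 R1=0x5f R2=0xc3 R3=0xad  N=1 Z=0
after  2: R0=0x52 R1=0x5f R2=0xc3 R3=0x52  N=1 Z=0
after  3: R0=0x52 R1=0x5f R2=0xc3 R3=0x91  N=1 Z=0
after  4: R0=0x52 R1=0x52 R2=0xc3 R3=0x91  N=0 Z=0
after  5: R0=0x52 R1=0x52 R2=0xc3 R3=0x8f  N=1 Z=0
after  6: R0=0x52 R1=0x52 R2=0x52 R3=0x8f  N=0 Z=0
after  7: R0=0x52 R1=0xdd R2=0x52 R3=0x8f  N=1 Z=0
-- IRQ taken; context saved, return-PC = 8 --

SAVED = 0x8f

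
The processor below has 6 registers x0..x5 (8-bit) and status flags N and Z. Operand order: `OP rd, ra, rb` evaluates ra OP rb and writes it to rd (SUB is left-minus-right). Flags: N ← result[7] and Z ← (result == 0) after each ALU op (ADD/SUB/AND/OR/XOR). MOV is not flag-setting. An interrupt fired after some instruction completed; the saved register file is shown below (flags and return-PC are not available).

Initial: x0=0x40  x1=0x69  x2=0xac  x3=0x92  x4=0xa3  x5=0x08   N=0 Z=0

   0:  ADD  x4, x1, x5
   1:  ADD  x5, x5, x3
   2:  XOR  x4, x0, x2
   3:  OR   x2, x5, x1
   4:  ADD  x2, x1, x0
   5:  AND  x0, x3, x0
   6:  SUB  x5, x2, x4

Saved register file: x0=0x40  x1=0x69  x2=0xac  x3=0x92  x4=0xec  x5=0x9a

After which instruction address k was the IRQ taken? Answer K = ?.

K = 2

after  0: x0=0x40 x1=0x69 x2=0xac x3=0x92 x4=0x71 x5=0x08  N=0 Z=0
after  1: x0=0x40 x1=0x69 x2=0xac x3=0x92 x4=0x71 x5=0x9a  N=1 Z=0
after  2: x0=0x40 x1=0x69 x2=0xac x3=0x92 x4=0xec x5=0x9a  N=1 Z=0
-- IRQ taken; context saved, return-PC = 3 --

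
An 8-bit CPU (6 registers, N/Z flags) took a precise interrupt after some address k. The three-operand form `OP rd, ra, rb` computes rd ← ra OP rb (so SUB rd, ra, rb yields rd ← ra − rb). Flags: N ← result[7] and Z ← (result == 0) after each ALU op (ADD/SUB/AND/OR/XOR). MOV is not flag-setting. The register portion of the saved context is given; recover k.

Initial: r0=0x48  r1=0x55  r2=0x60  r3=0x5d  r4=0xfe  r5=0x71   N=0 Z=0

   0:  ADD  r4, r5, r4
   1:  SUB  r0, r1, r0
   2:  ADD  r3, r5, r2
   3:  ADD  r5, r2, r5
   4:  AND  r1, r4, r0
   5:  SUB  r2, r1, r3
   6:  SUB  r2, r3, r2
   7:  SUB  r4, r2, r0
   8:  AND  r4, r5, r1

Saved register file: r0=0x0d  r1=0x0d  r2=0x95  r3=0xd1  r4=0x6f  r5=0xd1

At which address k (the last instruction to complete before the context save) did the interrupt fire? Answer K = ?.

K = 6

after  0: r0=0x48 r1=0x55 r2=0x60 r3=0x5d r4=0x6f r5=0x71  N=0 Z=0
after  1: r0=0x0d r1=0x55 r2=0x60 r3=0x5d r4=0x6f r5=0x71  N=0 Z=0
after  2: r0=0x0d r1=0x55 r2=0x60 r3=0xd1 r4=0x6f r5=0x71  N=1 Z=0
after  3: r0=0x0d r1=0x55 r2=0x60 r3=0xd1 r4=0x6f r5=0xd1  N=1 Z=0
after  4: r0=0x0d r1=0x0d r2=0x60 r3=0xd1 r4=0x6f r5=0xd1  N=0 Z=0
after  5: r0=0x0d r1=0x0d r2=0x3c r3=0xd1 r4=0x6f r5=0xd1  N=0 Z=0
after  6: r0=0x0d r1=0x0d r2=0x95 r3=0xd1 r4=0x6f r5=0xd1  N=1 Z=0
-- IRQ taken; context saved, return-PC = 7 --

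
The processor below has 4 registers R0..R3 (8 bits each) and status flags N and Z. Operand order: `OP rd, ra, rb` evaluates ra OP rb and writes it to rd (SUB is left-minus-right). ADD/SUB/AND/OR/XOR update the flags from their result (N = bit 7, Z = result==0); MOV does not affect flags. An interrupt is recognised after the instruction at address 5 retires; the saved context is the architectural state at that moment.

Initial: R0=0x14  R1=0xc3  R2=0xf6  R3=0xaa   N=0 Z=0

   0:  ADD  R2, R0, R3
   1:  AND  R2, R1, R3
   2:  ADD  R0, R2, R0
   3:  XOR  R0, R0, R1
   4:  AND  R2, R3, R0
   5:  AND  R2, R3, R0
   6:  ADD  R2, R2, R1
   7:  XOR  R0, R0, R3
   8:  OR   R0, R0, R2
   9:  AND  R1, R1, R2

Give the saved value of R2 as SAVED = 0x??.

after  0: R0=0x14 R1=0xc3 R2=0xbe R3=0xaa  N=1 Z=0
after  1: R0=0x14 R1=0xc3 R2=0x82 R3=0xaa  N=1 Z=0
after  2: R0=0x96 R1=0xc3 R2=0x82 R3=0xaa  N=1 Z=0
after  3: R0=0x55 R1=0xc3 R2=0x82 R3=0xaa  N=0 Z=0
after  4: R0=0x55 R1=0xc3 R2=0x00 R3=0xaa  N=0 Z=1
after  5: R0=0x55 R1=0xc3 R2=0x00 R3=0xaa  N=0 Z=1
-- IRQ taken; context saved, return-PC = 6 --

SAVED = 0x00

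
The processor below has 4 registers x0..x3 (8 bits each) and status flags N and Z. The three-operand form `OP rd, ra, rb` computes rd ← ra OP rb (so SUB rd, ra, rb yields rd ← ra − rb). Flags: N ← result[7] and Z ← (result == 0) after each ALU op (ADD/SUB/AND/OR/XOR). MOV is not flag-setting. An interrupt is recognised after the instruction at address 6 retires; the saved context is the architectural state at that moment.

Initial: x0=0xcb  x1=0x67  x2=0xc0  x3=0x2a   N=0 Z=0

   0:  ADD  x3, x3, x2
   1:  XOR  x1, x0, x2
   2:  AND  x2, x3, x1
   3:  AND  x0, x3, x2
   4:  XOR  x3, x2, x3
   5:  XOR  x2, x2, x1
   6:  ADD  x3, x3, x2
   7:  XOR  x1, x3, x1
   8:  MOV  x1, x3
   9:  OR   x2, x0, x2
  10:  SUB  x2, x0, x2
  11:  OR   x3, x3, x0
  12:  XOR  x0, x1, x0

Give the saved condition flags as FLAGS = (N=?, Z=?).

FLAGS = (N=1, Z=0)

after  0: x0=0xcb x1=0x67 x2=0xc0 x3=0xea  N=1 Z=0
after  1: x0=0xcb x1=0x0b x2=0xc0 x3=0xea  N=0 Z=0
after  2: x0=0xcb x1=0x0b x2=0x0a x3=0xea  N=0 Z=0
after  3: x0=0x0a x1=0x0b x2=0x0a x3=0xea  N=0 Z=0
after  4: x0=0x0a x1=0x0b x2=0x0a x3=0xe0  N=1 Z=0
after  5: x0=0x0a x1=0x0b x2=0x01 x3=0xe0  N=0 Z=0
after  6: x0=0x0a x1=0x0b x2=0x01 x3=0xe1  N=1 Z=0
-- IRQ taken; context saved, return-PC = 7 --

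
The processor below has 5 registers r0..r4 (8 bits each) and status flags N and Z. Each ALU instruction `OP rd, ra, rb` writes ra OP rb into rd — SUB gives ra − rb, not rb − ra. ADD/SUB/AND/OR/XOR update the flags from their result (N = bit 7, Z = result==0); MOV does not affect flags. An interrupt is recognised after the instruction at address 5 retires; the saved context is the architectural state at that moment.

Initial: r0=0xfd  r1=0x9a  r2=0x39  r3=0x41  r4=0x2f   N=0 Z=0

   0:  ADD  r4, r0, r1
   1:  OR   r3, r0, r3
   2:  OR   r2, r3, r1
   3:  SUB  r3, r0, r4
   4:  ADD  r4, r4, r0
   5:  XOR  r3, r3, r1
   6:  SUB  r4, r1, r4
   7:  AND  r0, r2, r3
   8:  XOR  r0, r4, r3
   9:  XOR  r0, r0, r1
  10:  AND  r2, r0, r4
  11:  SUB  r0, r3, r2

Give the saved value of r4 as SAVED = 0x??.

SAVED = 0x94

after  0: r0=0xfd r1=0x9a r2=0x39 r3=0x41 r4=0x97  N=1 Z=0
after  1: r0=0xfd r1=0x9a r2=0x39 r3=0xfd r4=0x97  N=1 Z=0
after  2: r0=0xfd r1=0x9a r2=0xff r3=0xfd r4=0x97  N=1 Z=0
after  3: r0=0xfd r1=0x9a r2=0xff r3=0x66 r4=0x97  N=0 Z=0
after  4: r0=0xfd r1=0x9a r2=0xff r3=0x66 r4=0x94  N=1 Z=0
after  5: r0=0xfd r1=0x9a r2=0xff r3=0xfc r4=0x94  N=1 Z=0
-- IRQ taken; context saved, return-PC = 6 --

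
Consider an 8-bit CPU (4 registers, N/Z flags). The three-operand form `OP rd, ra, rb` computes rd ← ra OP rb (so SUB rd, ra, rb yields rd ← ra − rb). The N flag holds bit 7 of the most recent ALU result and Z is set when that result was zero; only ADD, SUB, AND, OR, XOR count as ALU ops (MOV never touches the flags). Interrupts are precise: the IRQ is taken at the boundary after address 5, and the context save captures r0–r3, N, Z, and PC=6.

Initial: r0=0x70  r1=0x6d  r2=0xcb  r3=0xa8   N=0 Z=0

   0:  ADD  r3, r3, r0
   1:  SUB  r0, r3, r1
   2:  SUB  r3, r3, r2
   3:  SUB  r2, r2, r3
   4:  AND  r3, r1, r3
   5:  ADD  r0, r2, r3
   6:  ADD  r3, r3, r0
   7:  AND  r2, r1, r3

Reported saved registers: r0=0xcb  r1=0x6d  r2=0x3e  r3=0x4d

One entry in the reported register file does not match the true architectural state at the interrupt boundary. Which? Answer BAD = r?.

BAD = r2

after  0: r0=0x70 r1=0x6d r2=0xcb r3=0x18  N=0 Z=0
after  1: r0=0xab r1=0x6d r2=0xcb r3=0x18  N=1 Z=0
after  2: r0=0xab r1=0x6d r2=0xcb r3=0x4d  N=0 Z=0
after  3: r0=0xab r1=0x6d r2=0x7e r3=0x4d  N=0 Z=0
after  4: r0=0xab r1=0x6d r2=0x7e r3=0x4d  N=0 Z=0
after  5: r0=0xcb r1=0x6d r2=0x7e r3=0x4d  N=1 Z=0
-- IRQ taken; context saved, return-PC = 6 --
mismatch: r2: reported 0x3e vs actual 0x7e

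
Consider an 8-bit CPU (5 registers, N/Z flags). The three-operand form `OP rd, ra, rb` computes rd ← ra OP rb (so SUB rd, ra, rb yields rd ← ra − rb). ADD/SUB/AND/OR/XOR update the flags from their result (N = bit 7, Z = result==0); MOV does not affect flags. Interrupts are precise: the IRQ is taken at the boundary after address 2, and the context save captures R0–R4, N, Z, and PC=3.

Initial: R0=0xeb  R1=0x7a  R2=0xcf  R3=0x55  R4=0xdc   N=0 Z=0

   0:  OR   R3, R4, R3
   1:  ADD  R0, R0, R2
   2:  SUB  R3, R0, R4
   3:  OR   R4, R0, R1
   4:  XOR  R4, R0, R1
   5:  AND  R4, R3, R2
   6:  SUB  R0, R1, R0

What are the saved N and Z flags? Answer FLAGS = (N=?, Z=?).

FLAGS = (N=1, Z=0)

after  0: R0=0xeb R1=0x7a R2=0xcf R3=0xdd R4=0xdc  N=1 Z=0
after  1: R0=0xba R1=0x7a R2=0xcf R3=0xdd R4=0xdc  N=1 Z=0
after  2: R0=0xba R1=0x7a R2=0xcf R3=0xde R4=0xdc  N=1 Z=0
-- IRQ taken; context saved, return-PC = 3 --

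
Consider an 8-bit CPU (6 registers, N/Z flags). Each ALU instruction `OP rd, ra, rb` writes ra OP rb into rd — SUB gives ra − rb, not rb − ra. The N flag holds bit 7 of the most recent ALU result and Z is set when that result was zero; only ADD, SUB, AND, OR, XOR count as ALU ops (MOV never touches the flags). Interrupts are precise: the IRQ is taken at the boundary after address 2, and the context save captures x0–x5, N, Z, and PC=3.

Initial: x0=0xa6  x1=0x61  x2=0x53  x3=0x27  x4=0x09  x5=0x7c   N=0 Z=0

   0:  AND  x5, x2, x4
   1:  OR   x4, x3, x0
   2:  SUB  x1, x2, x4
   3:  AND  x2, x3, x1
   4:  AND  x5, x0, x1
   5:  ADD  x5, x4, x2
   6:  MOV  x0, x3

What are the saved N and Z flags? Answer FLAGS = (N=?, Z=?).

after  0: x0=0xa6 x1=0x61 x2=0x53 x3=0x27 x4=0x09 x5=0x01  N=0 Z=0
after  1: x0=0xa6 x1=0x61 x2=0x53 x3=0x27 x4=0xa7 x5=0x01  N=1 Z=0
after  2: x0=0xa6 x1=0xac x2=0x53 x3=0x27 x4=0xa7 x5=0x01  N=1 Z=0
-- IRQ taken; context saved, return-PC = 3 --

FLAGS = (N=1, Z=0)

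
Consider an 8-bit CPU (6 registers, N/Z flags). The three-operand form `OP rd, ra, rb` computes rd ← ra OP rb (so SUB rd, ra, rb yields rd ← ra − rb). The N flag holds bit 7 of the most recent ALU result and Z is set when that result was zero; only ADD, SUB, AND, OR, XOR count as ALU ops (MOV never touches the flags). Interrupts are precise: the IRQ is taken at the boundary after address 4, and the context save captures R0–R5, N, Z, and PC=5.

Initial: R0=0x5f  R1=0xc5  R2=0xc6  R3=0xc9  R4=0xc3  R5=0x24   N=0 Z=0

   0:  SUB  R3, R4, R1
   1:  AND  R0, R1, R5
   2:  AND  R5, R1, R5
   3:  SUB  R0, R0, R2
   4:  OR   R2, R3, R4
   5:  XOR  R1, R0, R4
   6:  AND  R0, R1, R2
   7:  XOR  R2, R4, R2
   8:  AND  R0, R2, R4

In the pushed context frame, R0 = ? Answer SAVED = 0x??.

SAVED = 0x3e

after  0: R0=0x5f R1=0xc5 R2=0xc6 R3=0xfe R4=0xc3 R5=0x24  N=1 Z=0
after  1: R0=0x04 R1=0xc5 R2=0xc6 R3=0xfe R4=0xc3 R5=0x24  N=0 Z=0
after  2: R0=0x04 R1=0xc5 R2=0xc6 R3=0xfe R4=0xc3 R5=0x04  N=0 Z=0
after  3: R0=0x3e R1=0xc5 R2=0xc6 R3=0xfe R4=0xc3 R5=0x04  N=0 Z=0
after  4: R0=0x3e R1=0xc5 R2=0xff R3=0xfe R4=0xc3 R5=0x04  N=1 Z=0
-- IRQ taken; context saved, return-PC = 5 --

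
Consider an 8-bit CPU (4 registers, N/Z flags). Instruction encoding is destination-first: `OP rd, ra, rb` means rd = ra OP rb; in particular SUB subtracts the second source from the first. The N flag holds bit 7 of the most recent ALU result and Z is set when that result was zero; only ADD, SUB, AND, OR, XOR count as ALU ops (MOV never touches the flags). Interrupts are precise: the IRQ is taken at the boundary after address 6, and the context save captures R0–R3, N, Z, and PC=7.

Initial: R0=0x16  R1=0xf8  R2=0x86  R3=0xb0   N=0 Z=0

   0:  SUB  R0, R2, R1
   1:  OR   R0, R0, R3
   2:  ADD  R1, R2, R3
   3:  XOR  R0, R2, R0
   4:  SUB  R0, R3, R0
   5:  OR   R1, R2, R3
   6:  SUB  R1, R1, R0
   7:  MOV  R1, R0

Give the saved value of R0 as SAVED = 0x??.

after  0: R0=0x8e R1=0xf8 R2=0x86 R3=0xb0  N=1 Z=0
after  1: R0=0xbe R1=0xf8 R2=0x86 R3=0xb0  N=1 Z=0
after  2: R0=0xbe R1=0x36 R2=0x86 R3=0xb0  N=0 Z=0
after  3: R0=0x38 R1=0x36 R2=0x86 R3=0xb0  N=0 Z=0
after  4: R0=0x78 R1=0x36 R2=0x86 R3=0xb0  N=0 Z=0
after  5: R0=0x78 R1=0xb6 R2=0x86 R3=0xb0  N=1 Z=0
after  6: R0=0x78 R1=0x3e R2=0x86 R3=0xb0  N=0 Z=0
-- IRQ taken; context saved, return-PC = 7 --

SAVED = 0x78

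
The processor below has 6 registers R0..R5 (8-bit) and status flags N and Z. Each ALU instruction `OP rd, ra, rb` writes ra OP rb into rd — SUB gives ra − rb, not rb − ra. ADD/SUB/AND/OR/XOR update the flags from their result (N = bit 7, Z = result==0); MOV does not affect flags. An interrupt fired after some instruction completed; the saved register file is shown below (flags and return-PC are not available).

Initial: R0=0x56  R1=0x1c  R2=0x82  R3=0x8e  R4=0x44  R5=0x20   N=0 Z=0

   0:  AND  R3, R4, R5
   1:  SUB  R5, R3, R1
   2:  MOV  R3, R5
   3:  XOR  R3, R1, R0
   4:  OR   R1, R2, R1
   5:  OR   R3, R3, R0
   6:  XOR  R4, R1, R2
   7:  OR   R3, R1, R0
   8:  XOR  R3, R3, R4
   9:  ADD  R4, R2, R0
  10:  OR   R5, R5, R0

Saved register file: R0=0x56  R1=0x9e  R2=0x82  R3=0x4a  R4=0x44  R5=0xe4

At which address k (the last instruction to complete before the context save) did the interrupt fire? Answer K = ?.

after  0: R0=0x56 R1=0x1c R2=0x82 R3=0x00 R4=0x44 R5=0x20  N=0 Z=1
after  1: R0=0x56 R1=0x1c R2=0x82 R3=0x00 R4=0x44 R5=0xe4  N=1 Z=0
after  2: R0=0x56 R1=0x1c R2=0x82 R3=0xe4 R4=0x44 R5=0xe4  N=1 Z=0
after  3: R0=0x56 R1=0x1c R2=0x82 R3=0x4a R4=0x44 R5=0xe4  N=0 Z=0
after  4: R0=0x56 R1=0x9e R2=0x82 R3=0x4a R4=0x44 R5=0xe4  N=1 Z=0
-- IRQ taken; context saved, return-PC = 5 --

K = 4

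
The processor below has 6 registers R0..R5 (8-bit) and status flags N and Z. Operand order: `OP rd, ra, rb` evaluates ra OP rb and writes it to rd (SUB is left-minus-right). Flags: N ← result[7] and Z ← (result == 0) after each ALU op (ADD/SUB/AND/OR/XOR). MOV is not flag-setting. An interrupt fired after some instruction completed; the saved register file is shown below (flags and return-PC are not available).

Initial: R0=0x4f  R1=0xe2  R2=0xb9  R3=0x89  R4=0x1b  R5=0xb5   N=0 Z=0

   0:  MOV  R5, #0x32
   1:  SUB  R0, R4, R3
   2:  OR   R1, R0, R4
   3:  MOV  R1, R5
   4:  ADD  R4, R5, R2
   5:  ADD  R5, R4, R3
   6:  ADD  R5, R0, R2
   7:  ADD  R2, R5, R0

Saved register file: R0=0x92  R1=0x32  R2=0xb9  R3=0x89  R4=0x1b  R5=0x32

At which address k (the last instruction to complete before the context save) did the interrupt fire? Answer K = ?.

K = 3

after  0: R0=0x4f R1=0xe2 R2=0xb9 R3=0x89 R4=0x1b R5=0x32  N=0 Z=0
after  1: R0=0x92 R1=0xe2 R2=0xb9 R3=0x89 R4=0x1b R5=0x32  N=1 Z=0
after  2: R0=0x92 R1=0x9b R2=0xb9 R3=0x89 R4=0x1b R5=0x32  N=1 Z=0
after  3: R0=0x92 R1=0x32 R2=0xb9 R3=0x89 R4=0x1b R5=0x32  N=1 Z=0
-- IRQ taken; context saved, return-PC = 4 --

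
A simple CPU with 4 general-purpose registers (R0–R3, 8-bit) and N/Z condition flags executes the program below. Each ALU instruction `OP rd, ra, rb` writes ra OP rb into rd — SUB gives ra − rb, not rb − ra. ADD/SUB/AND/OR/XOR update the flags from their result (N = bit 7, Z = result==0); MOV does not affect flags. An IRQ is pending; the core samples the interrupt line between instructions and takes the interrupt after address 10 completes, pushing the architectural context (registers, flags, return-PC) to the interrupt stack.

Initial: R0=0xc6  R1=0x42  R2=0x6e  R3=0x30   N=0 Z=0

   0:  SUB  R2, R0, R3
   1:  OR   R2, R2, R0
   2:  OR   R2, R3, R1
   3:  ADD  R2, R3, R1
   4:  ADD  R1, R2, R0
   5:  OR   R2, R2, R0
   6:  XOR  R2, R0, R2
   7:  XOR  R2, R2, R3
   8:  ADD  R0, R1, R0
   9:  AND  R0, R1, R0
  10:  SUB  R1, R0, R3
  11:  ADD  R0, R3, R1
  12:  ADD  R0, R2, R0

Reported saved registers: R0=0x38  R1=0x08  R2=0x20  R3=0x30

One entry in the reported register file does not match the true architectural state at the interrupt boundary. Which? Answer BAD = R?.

after  0: R0=0xc6 R1=0x42 R2=0x96 R3=0x30  N=1 Z=0
after  1: R0=0xc6 R1=0x42 R2=0xd6 R3=0x30  N=1 Z=0
after  2: R0=0xc6 R1=0x42 R2=0x72 R3=0x30  N=0 Z=0
after  3: R0=0xc6 R1=0x42 R2=0x72 R3=0x30  N=0 Z=0
after  4: R0=0xc6 R1=0x38 R2=0x72 R3=0x30  N=0 Z=0
after  5: R0=0xc6 R1=0x38 R2=0xf6 R3=0x30  N=1 Z=0
after  6: R0=0xc6 R1=0x38 R2=0x30 R3=0x30  N=0 Z=0
after  7: R0=0xc6 R1=0x38 R2=0x00 R3=0x30  N=0 Z=1
after  8: R0=0xfe R1=0x38 R2=0x00 R3=0x30  N=1 Z=0
after  9: R0=0x38 R1=0x38 R2=0x00 R3=0x30  N=0 Z=0
after 10: R0=0x38 R1=0x08 R2=0x00 R3=0x30  N=0 Z=0
-- IRQ taken; context saved, return-PC = 11 --
mismatch: R2: reported 0x20 vs actual 0x00

BAD = R2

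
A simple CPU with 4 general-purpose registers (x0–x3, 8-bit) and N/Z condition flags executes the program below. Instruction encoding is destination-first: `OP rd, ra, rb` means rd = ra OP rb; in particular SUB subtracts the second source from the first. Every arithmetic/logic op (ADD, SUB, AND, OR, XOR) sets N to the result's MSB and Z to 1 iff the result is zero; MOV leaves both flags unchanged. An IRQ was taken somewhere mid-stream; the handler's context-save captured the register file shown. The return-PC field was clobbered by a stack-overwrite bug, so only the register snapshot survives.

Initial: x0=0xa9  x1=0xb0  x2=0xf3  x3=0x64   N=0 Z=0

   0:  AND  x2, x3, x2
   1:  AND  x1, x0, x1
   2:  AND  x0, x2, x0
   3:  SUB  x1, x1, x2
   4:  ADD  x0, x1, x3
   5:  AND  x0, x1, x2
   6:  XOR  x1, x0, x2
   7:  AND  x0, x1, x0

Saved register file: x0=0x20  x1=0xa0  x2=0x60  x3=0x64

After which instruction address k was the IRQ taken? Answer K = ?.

K = 2

after  0: x0=0xa9 x1=0xb0 x2=0x60 x3=0x64  N=0 Z=0
after  1: x0=0xa9 x1=0xa0 x2=0x60 x3=0x64  N=1 Z=0
after  2: x0=0x20 x1=0xa0 x2=0x60 x3=0x64  N=0 Z=0
-- IRQ taken; context saved, return-PC = 3 --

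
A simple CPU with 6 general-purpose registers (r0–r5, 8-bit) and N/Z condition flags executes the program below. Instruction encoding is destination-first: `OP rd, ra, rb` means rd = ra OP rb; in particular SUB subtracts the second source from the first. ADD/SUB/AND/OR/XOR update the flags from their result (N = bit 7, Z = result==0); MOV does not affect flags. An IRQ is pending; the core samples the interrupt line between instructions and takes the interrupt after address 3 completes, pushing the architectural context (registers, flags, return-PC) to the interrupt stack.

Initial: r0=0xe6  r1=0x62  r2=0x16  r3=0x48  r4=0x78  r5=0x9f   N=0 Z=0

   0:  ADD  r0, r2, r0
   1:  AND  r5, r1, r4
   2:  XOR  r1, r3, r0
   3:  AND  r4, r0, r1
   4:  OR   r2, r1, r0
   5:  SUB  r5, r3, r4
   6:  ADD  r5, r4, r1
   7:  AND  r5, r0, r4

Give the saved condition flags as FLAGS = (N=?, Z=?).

FLAGS = (N=1, Z=0)

after  0: r0=0xfc r1=0x62 r2=0x16 r3=0x48 r4=0x78 r5=0x9f  N=1 Z=0
after  1: r0=0xfc r1=0x62 r2=0x16 r3=0x48 r4=0x78 r5=0x60  N=0 Z=0
after  2: r0=0xfc r1=0xb4 r2=0x16 r3=0x48 r4=0x78 r5=0x60  N=1 Z=0
after  3: r0=0xfc r1=0xb4 r2=0x16 r3=0x48 r4=0xb4 r5=0x60  N=1 Z=0
-- IRQ taken; context saved, return-PC = 4 --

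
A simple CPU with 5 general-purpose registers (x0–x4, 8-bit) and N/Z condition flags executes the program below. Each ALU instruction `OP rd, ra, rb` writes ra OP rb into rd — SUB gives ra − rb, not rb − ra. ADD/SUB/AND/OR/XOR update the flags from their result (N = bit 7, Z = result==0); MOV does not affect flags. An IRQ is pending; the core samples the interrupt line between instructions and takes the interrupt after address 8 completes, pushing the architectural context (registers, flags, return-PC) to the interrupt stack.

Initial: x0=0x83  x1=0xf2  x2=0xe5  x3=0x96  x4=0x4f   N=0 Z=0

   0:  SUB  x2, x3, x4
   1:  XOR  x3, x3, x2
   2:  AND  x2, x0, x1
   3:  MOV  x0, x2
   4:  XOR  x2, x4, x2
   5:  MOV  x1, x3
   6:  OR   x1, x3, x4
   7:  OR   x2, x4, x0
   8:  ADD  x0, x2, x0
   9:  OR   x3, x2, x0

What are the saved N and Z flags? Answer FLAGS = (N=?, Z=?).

after  0: x0=0x83 x1=0xf2 x2=0x47 x3=0x96 x4=0x4f  N=0 Z=0
after  1: x0=0x83 x1=0xf2 x2=0x47 x3=0xd1 x4=0x4f  N=1 Z=0
after  2: x0=0x83 x1=0xf2 x2=0x82 x3=0xd1 x4=0x4f  N=1 Z=0
after  3: x0=0x82 x1=0xf2 x2=0x82 x3=0xd1 x4=0x4f  N=1 Z=0
after  4: x0=0x82 x1=0xf2 x2=0xcd x3=0xd1 x4=0x4f  N=1 Z=0
after  5: x0=0x82 x1=0xd1 x2=0xcd x3=0xd1 x4=0x4f  N=1 Z=0
after  6: x0=0x82 x1=0xdf x2=0xcd x3=0xd1 x4=0x4f  N=1 Z=0
after  7: x0=0x82 x1=0xdf x2=0xcf x3=0xd1 x4=0x4f  N=1 Z=0
after  8: x0=0x51 x1=0xdf x2=0xcf x3=0xd1 x4=0x4f  N=0 Z=0
-- IRQ taken; context saved, return-PC = 9 --

FLAGS = (N=0, Z=0)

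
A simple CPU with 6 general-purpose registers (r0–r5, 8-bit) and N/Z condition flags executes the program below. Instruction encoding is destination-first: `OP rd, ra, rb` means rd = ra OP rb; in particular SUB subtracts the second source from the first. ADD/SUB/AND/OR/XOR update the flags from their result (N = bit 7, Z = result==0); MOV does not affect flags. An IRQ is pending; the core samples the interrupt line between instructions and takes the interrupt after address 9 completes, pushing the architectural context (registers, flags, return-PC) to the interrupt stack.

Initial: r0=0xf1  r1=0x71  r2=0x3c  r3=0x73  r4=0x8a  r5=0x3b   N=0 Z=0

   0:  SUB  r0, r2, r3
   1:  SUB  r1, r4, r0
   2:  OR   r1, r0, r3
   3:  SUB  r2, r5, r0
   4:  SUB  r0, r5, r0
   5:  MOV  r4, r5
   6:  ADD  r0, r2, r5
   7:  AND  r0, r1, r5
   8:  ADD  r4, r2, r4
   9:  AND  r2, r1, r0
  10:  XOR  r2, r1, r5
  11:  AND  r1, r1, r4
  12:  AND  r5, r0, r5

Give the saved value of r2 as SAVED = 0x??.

SAVED = 0x3b

after  0: r0=0xc9 r1=0x71 r2=0x3c r3=0x73 r4=0x8a r5=0x3b  N=1 Z=0
after  1: r0=0xc9 r1=0xc1 r2=0x3c r3=0x73 r4=0x8a r5=0x3b  N=1 Z=0
after  2: r0=0xc9 r1=0xfb r2=0x3c r3=0x73 r4=0x8a r5=0x3b  N=1 Z=0
after  3: r0=0xc9 r1=0xfb r2=0x72 r3=0x73 r4=0x8a r5=0x3b  N=0 Z=0
after  4: r0=0x72 r1=0xfb r2=0x72 r3=0x73 r4=0x8a r5=0x3b  N=0 Z=0
after  5: r0=0x72 r1=0xfb r2=0x72 r3=0x73 r4=0x3b r5=0x3b  N=0 Z=0
after  6: r0=0xad r1=0xfb r2=0x72 r3=0x73 r4=0x3b r5=0x3b  N=1 Z=0
after  7: r0=0x3b r1=0xfb r2=0x72 r3=0x73 r4=0x3b r5=0x3b  N=0 Z=0
after  8: r0=0x3b r1=0xfb r2=0x72 r3=0x73 r4=0xad r5=0x3b  N=1 Z=0
after  9: r0=0x3b r1=0xfb r2=0x3b r3=0x73 r4=0xad r5=0x3b  N=0 Z=0
-- IRQ taken; context saved, return-PC = 10 --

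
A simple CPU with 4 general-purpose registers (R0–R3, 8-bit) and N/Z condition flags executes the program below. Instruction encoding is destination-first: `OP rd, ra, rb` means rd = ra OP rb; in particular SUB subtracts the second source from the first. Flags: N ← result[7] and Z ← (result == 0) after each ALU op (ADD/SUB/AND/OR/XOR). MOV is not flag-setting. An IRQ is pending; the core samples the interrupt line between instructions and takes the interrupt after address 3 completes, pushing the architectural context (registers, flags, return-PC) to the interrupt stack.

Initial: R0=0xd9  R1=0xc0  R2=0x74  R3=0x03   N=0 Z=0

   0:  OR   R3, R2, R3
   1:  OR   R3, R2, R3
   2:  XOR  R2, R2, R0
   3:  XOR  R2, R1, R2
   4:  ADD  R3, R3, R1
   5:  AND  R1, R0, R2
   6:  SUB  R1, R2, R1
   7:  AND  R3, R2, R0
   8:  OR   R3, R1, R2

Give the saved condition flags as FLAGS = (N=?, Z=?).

FLAGS = (N=0, Z=0)

after  0: R0=0xd9 R1=0xc0 R2=0x74 R3=0x77  N=0 Z=0
after  1: R0=0xd9 R1=0xc0 R2=0x74 R3=0x77  N=0 Z=0
after  2: R0=0xd9 R1=0xc0 R2=0xad R3=0x77  N=1 Z=0
after  3: R0=0xd9 R1=0xc0 R2=0x6d R3=0x77  N=0 Z=0
-- IRQ taken; context saved, return-PC = 4 --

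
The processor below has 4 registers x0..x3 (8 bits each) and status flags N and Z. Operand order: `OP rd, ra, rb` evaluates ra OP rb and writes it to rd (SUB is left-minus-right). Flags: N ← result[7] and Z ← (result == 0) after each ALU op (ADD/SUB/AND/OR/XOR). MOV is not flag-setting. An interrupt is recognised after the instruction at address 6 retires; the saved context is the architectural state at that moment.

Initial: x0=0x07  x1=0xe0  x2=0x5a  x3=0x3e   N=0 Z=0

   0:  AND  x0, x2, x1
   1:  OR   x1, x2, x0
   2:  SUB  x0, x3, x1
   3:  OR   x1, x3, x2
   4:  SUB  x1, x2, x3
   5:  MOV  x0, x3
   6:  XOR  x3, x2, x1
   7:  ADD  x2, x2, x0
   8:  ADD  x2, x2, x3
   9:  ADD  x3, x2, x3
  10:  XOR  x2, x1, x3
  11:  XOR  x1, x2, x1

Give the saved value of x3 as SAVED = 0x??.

after  0: x0=0x40 x1=0xe0 x2=0x5a x3=0x3e  N=0 Z=0
after  1: x0=0x40 x1=0x5a x2=0x5a x3=0x3e  N=0 Z=0
after  2: x0=0xe4 x1=0x5a x2=0x5a x3=0x3e  N=1 Z=0
after  3: x0=0xe4 x1=0x7e x2=0x5a x3=0x3e  N=0 Z=0
after  4: x0=0xe4 x1=0x1c x2=0x5a x3=0x3e  N=0 Z=0
after  5: x0=0x3e x1=0x1c x2=0x5a x3=0x3e  N=0 Z=0
after  6: x0=0x3e x1=0x1c x2=0x5a x3=0x46  N=0 Z=0
-- IRQ taken; context saved, return-PC = 7 --

SAVED = 0x46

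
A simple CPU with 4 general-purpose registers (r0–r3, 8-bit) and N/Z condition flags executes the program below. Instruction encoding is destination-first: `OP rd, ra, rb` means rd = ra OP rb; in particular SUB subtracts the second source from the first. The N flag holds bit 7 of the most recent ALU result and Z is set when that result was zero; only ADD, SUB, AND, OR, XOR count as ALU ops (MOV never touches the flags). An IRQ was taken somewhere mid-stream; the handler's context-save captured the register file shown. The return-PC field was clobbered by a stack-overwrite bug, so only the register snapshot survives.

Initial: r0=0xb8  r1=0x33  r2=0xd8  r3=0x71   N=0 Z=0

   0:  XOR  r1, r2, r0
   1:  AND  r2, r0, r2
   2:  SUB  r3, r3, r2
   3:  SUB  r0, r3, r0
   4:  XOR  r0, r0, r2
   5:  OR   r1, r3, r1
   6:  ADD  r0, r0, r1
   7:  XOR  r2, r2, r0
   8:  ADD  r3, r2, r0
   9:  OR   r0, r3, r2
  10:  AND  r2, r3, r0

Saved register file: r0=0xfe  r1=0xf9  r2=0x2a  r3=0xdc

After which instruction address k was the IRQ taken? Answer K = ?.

after  0: r0=0xb8 r1=0x60 r2=0xd8 r3=0x71  N=0 Z=0
after  1: r0=0xb8 r1=0x60 r2=0x98 r3=0x71  N=1 Z=0
after  2: r0=0xb8 r1=0x60 r2=0x98 r3=0xd9  N=1 Z=0
after  3: r0=0x21 r1=0x60 r2=0x98 r3=0xd9  N=0 Z=0
after  4: r0=0xb9 r1=0x60 r2=0x98 r3=0xd9  N=1 Z=0
after  5: r0=0xb9 r1=0xf9 r2=0x98 r3=0xd9  N=1 Z=0
after  6: r0=0xb2 r1=0xf9 r2=0x98 r3=0xd9  N=1 Z=0
after  7: r0=0xb2 r1=0xf9 r2=0x2a r3=0xd9  N=0 Z=0
after  8: r0=0xb2 r1=0xf9 r2=0x2a r3=0xdc  N=1 Z=0
after  9: r0=0xfe r1=0xf9 r2=0x2a r3=0xdc  N=1 Z=0
-- IRQ taken; context saved, return-PC = 10 --

K = 9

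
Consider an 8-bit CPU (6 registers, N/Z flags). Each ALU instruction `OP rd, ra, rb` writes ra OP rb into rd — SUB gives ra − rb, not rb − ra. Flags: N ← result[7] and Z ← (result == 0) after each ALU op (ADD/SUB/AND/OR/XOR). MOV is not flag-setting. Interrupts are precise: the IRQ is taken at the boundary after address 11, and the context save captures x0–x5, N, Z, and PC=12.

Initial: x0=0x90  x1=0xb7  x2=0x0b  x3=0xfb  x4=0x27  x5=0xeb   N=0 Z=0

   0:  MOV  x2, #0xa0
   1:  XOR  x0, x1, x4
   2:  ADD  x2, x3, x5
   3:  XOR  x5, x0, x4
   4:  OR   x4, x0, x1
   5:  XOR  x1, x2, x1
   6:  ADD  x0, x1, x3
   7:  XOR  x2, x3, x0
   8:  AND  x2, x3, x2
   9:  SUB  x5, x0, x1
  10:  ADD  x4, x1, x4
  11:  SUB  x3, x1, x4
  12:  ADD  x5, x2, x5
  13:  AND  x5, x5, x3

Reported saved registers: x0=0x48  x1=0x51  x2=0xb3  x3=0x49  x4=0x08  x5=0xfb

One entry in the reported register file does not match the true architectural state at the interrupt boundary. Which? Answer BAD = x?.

after  0: x0=0x90 x1=0xb7 x2=0xa0 x3=0xfb x4=0x27 x5=0xeb  N=0 Z=0
after  1: x0=0x90 x1=0xb7 x2=0xa0 x3=0xfb x4=0x27 x5=0xeb  N=1 Z=0
after  2: x0=0x90 x1=0xb7 x2=0xe6 x3=0xfb x4=0x27 x5=0xeb  N=1 Z=0
after  3: x0=0x90 x1=0xb7 x2=0xe6 x3=0xfb x4=0x27 x5=0xb7  N=1 Z=0
after  4: x0=0x90 x1=0xb7 x2=0xe6 x3=0xfb x4=0xb7 x5=0xb7  N=1 Z=0
after  5: x0=0x90 x1=0x51 x2=0xe6 x3=0xfb x4=0xb7 x5=0xb7  N=0 Z=0
after  6: x0=0x4c x1=0x51 x2=0xe6 x3=0xfb x4=0xb7 x5=0xb7  N=0 Z=0
after  7: x0=0x4c x1=0x51 x2=0xb7 x3=0xfb x4=0xb7 x5=0xb7  N=1 Z=0
after  8: x0=0x4c x1=0x51 x2=0xb3 x3=0xfb x4=0xb7 x5=0xb7  N=1 Z=0
after  9: x0=0x4c x1=0x51 x2=0xb3 x3=0xfb x4=0xb7 x5=0xfb  N=1 Z=0
after 10: x0=0x4c x1=0x51 x2=0xb3 x3=0xfb x4=0x08 x5=0xfb  N=0 Z=0
after 11: x0=0x4c x1=0x51 x2=0xb3 x3=0x49 x4=0x08 x5=0xfb  N=0 Z=0
-- IRQ taken; context saved, return-PC = 12 --
mismatch: x0: reported 0x48 vs actual 0x4c

BAD = x0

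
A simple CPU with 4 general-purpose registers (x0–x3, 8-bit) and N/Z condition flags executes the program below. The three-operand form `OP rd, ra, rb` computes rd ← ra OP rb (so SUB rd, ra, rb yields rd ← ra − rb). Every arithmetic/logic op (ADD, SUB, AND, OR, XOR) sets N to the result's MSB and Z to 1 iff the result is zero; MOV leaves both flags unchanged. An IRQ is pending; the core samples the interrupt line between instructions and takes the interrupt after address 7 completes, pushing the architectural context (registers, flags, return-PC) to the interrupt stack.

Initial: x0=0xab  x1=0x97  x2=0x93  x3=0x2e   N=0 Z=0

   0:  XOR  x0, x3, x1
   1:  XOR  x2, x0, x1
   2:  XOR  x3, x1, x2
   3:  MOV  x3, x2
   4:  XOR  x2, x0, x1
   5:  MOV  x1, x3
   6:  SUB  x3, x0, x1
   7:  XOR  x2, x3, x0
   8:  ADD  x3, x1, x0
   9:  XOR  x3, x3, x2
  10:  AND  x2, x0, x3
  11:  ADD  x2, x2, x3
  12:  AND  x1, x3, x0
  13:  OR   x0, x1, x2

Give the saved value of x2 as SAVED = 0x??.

after  0: x0=0xb9 x1=0x97 x2=0x93 x3=0x2e  N=1 Z=0
after  1: x0=0xb9 x1=0x97 x2=0x2e x3=0x2e  N=0 Z=0
after  2: x0=0xb9 x1=0x97 x2=0x2e x3=0xb9  N=1 Z=0
after  3: x0=0xb9 x1=0x97 x2=0x2e x3=0x2e  N=1 Z=0
after  4: x0=0xb9 x1=0x97 x2=0x2e x3=0x2e  N=0 Z=0
after  5: x0=0xb9 x1=0x2e x2=0x2e x3=0x2e  N=0 Z=0
after  6: x0=0xb9 x1=0x2e x2=0x2e x3=0x8b  N=1 Z=0
after  7: x0=0xb9 x1=0x2e x2=0x32 x3=0x8b  N=0 Z=0
-- IRQ taken; context saved, return-PC = 8 --

SAVED = 0x32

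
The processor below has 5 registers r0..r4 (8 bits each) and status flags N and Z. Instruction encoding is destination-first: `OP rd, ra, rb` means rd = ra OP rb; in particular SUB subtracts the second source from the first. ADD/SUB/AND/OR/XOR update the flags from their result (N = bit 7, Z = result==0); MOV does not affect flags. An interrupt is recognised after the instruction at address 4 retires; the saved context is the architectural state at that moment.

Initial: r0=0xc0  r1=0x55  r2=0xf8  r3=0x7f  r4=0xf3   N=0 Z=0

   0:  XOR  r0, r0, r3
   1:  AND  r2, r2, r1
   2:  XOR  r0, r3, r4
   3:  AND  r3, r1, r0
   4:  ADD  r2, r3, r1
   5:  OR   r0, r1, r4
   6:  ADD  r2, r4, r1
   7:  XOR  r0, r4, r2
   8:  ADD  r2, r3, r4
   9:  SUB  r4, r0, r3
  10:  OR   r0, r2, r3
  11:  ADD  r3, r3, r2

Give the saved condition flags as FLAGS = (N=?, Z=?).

after  0: r0=0xbf r1=0x55 r2=0xf8 r3=0x7f r4=0xf3  N=1 Z=0
after  1: r0=0xbf r1=0x55 r2=0x50 r3=0x7f r4=0xf3  N=0 Z=0
after  2: r0=0x8c r1=0x55 r2=0x50 r3=0x7f r4=0xf3  N=1 Z=0
after  3: r0=0x8c r1=0x55 r2=0x50 r3=0x04 r4=0xf3  N=0 Z=0
after  4: r0=0x8c r1=0x55 r2=0x59 r3=0x04 r4=0xf3  N=0 Z=0
-- IRQ taken; context saved, return-PC = 5 --

FLAGS = (N=0, Z=0)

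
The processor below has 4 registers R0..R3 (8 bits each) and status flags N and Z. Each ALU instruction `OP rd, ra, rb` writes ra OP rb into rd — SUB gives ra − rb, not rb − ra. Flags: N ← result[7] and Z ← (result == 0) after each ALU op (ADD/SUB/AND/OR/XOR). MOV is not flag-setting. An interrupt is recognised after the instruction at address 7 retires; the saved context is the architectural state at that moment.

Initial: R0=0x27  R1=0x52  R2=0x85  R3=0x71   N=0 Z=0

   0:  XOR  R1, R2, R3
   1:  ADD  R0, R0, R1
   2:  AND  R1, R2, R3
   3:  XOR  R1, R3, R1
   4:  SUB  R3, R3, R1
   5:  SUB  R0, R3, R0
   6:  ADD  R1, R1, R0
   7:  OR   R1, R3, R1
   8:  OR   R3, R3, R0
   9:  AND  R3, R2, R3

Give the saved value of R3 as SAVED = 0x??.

after  0: R0=0x27 R1=0xf4 R2=0x85 R3=0x71  N=1 Z=0
after  1: R0=0x1b R1=0xf4 R2=0x85 R3=0x71  N=0 Z=0
after  2: R0=0x1b R1=0x01 R2=0x85 R3=0x71  N=0 Z=0
after  3: R0=0x1b R1=0x70 R2=0x85 R3=0x71  N=0 Z=0
after  4: R0=0x1b R1=0x70 R2=0x85 R3=0x01  N=0 Z=0
after  5: R0=0xe6 R1=0x70 R2=0x85 R3=0x01  N=1 Z=0
after  6: R0=0xe6 R1=0x56 R2=0x85 R3=0x01  N=0 Z=0
after  7: R0=0xe6 R1=0x57 R2=0x85 R3=0x01  N=0 Z=0
-- IRQ taken; context saved, return-PC = 8 --

SAVED = 0x01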